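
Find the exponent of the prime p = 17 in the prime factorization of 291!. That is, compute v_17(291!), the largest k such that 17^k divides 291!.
v_17(291!) = 18

Legendre's formula: v_p(n!) = Σ_{k ≥ 1} ⌊n / p^k⌋. For p = 17, n = 291, the terms are:
  ⌊291/17^1⌋ = ⌊291/17⌋ = 17
  ⌊291/17^2⌋ = ⌊291/289⌋ = 1
(the next term ⌊291/17^3⌋ = 0, terminating the sum). Summing: v_17(291!) = 17 + 1 = 18.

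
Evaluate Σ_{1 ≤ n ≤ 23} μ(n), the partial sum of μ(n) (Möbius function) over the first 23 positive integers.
Σ_{n ≤ 23} μ(n) = -2

Compute μ(n) for each 1 ≤ n ≤ 23: μ(1) = 1, μ(2) = -1, μ(3) = -1, μ(4) = 0, μ(5) = -1, μ(6) = 1, μ(7) = -1, μ(8) = 0, μ(9) = 0, μ(10) = 1, μ(11) = -1, μ(12) = 0, μ(13) = -1, μ(14) = 1, μ(15) = 1, μ(16) = 0, μ(17) = -1, μ(18) = 0, μ(19) = -1, μ(20) = 0, μ(21) = 1, μ(22) = 1, μ(23) = -1. Summing all 23 values: -2. (Mertens function M(x) = Σ_{n ≤ x} μ(n); on average M(x) should be small (PNT ⟺ M(x) = o(x)).)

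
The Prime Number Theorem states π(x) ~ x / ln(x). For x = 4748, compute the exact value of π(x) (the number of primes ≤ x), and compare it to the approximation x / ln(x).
π(4748) = 639;  x/ln(x) ≈ 560.87;  relative error ≈ 12.23%.

Directly count primes up to 4748: π(4748) = 639. The PNT approximation gives 4748/ln(4748) ≈ 4748/8.46548 ≈ 560.87. Relative error (π(x) − x/ln(x)) / π(x) ≈ 12.23%; the approximation is known to undercount slightly (Li(x) is a better estimate).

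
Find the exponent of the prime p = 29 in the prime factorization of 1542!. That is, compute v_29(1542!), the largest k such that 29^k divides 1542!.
v_29(1542!) = 54

Legendre's formula: v_p(n!) = Σ_{k ≥ 1} ⌊n / p^k⌋. For p = 29, n = 1542, the terms are:
  ⌊1542/29^1⌋ = ⌊1542/29⌋ = 53
  ⌊1542/29^2⌋ = ⌊1542/841⌋ = 1
(the next term ⌊1542/29^3⌋ = 0, terminating the sum). Summing: v_29(1542!) = 53 + 1 = 54.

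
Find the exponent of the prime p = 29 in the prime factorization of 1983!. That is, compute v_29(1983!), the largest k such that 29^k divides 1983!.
v_29(1983!) = 70

Legendre's formula: v_p(n!) = Σ_{k ≥ 1} ⌊n / p^k⌋. For p = 29, n = 1983, the terms are:
  ⌊1983/29^1⌋ = ⌊1983/29⌋ = 68
  ⌊1983/29^2⌋ = ⌊1983/841⌋ = 2
(the next term ⌊1983/29^3⌋ = 0, terminating the sum). Summing: v_29(1983!) = 68 + 2 = 70.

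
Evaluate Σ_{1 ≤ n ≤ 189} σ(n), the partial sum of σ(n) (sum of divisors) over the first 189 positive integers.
Σ_{n ≤ 189} σ(n) = 29430

Compute σ(n) for each 1 ≤ n ≤ 189: σ(1) = 1, σ(2) = 3, σ(3) = 4, σ(4) = 7, σ(5) = 6, σ(6) = 12, σ(7) = 8, σ(8) = 15, σ(9) = 13, σ(10) = 18, σ(11) = 12, σ(12) = 28, σ(13) = 14, σ(14) = 24, σ(15) = 24, σ(16) = 31, σ(17) = 18, σ(18) = 39, σ(19) = 20, σ(20) = 42, σ(21) = 32, σ(22) = 36, σ(23) = 24, σ(24) = 60, σ(25) = 31, σ(26) = 42, σ(27) = 40, σ(28) = 56, σ(29) = 30, σ(30) = 72, σ(31) = 32, σ(32) = 63, σ(33) = 48, σ(34) = 54, σ(35) = 48, σ(36) = 91, σ(37) = 38, σ(38) = 60, σ(39) = 56, σ(40) = 90, σ(41) = 42, σ(42) = 96, σ(43) = 44, σ(44) = 84, σ(45) = 78, σ(46) = 72, σ(47) = 48, σ(48) = 124, σ(49) = 57, σ(50) = 93, σ(51) = 72, σ(52) = 98, σ(53) = 54, σ(54) = 120, σ(55) = 72, σ(56) = 120, σ(57) = 80, σ(58) = 90, σ(59) = 60, σ(60) = 168, σ(61) = 62, σ(62) = 96, σ(63) = 104, σ(64) = 127, σ(65) = 84, σ(66) = 144, σ(67) = 68, σ(68) = 126, σ(69) = 96, σ(70) = 144, σ(71) = 72, σ(72) = 195, σ(73) = 74, σ(74) = 114, σ(75) = 124, σ(76) = 140, σ(77) = 96, σ(78) = 168, σ(79) = 80, σ(80) = 186, σ(81) = 121, σ(82) = 126, σ(83) = 84, σ(84) = 224, σ(85) = 108, σ(86) = 132, σ(87) = 120, σ(88) = 180, σ(89) = 90, σ(90) = 234, σ(91) = 112, σ(92) = 168, σ(93) = 128, σ(94) = 144, σ(95) = 120, σ(96) = 252, σ(97) = 98, σ(98) = 171, σ(99) = 156, σ(100) = 217, σ(101) = 102, σ(102) = 216, σ(103) = 104, σ(104) = 210, σ(105) = 192, σ(106) = 162, σ(107) = 108, σ(108) = 280, σ(109) = 110, σ(110) = 216, σ(111) = 152, σ(112) = 248, σ(113) = 114, σ(114) = 240, σ(115) = 144, σ(116) = 210, σ(117) = 182, σ(118) = 180, σ(119) = 144, σ(120) = 360, σ(121) = 133, σ(122) = 186, σ(123) = 168, σ(124) = 224, σ(125) = 156, σ(126) = 312, σ(127) = 128, σ(128) = 255, σ(129) = 176, σ(130) = 252, σ(131) = 132, σ(132) = 336, σ(133) = 160, σ(134) = 204, σ(135) = 240, σ(136) = 270, σ(137) = 138, σ(138) = 288, σ(139) = 140, σ(140) = 336, σ(141) = 192, σ(142) = 216, σ(143) = 168, σ(144) = 403, σ(145) = 180, σ(146) = 222, σ(147) = 228, σ(148) = 266, σ(149) = 150, σ(150) = 372, σ(151) = 152, σ(152) = 300, σ(153) = 234, σ(154) = 288, σ(155) = 192, σ(156) = 392, σ(157) = 158, σ(158) = 240, σ(159) = 216, σ(160) = 378, σ(161) = 192, σ(162) = 363, σ(163) = 164, σ(164) = 294, σ(165) = 288, σ(166) = 252, σ(167) = 168, σ(168) = 480, σ(169) = 183, σ(170) = 324, σ(171) = 260, σ(172) = 308, σ(173) = 174, σ(174) = 360, σ(175) = 248, σ(176) = 372, σ(177) = 240, σ(178) = 270, σ(179) = 180, σ(180) = 546, σ(181) = 182, σ(182) = 336, σ(183) = 248, σ(184) = 360, σ(185) = 228, σ(186) = 384, σ(187) = 216, σ(188) = 336, σ(189) = 320. Summing all 189 values: 29430. (Average order: Σ_{n ≤ x} σ(n) ~ (π²/12) x². For x = 189, (π²/12)·189² ≈ 29379.34.)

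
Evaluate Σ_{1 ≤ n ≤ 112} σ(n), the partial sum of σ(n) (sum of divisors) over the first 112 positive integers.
Σ_{n ≤ 112} σ(n) = 10399

Compute σ(n) for each 1 ≤ n ≤ 112: σ(1) = 1, σ(2) = 3, σ(3) = 4, σ(4) = 7, σ(5) = 6, σ(6) = 12, σ(7) = 8, σ(8) = 15, σ(9) = 13, σ(10) = 18, σ(11) = 12, σ(12) = 28, σ(13) = 14, σ(14) = 24, σ(15) = 24, σ(16) = 31, σ(17) = 18, σ(18) = 39, σ(19) = 20, σ(20) = 42, σ(21) = 32, σ(22) = 36, σ(23) = 24, σ(24) = 60, σ(25) = 31, σ(26) = 42, σ(27) = 40, σ(28) = 56, σ(29) = 30, σ(30) = 72, σ(31) = 32, σ(32) = 63, σ(33) = 48, σ(34) = 54, σ(35) = 48, σ(36) = 91, σ(37) = 38, σ(38) = 60, σ(39) = 56, σ(40) = 90, σ(41) = 42, σ(42) = 96, σ(43) = 44, σ(44) = 84, σ(45) = 78, σ(46) = 72, σ(47) = 48, σ(48) = 124, σ(49) = 57, σ(50) = 93, σ(51) = 72, σ(52) = 98, σ(53) = 54, σ(54) = 120, σ(55) = 72, σ(56) = 120, σ(57) = 80, σ(58) = 90, σ(59) = 60, σ(60) = 168, σ(61) = 62, σ(62) = 96, σ(63) = 104, σ(64) = 127, σ(65) = 84, σ(66) = 144, σ(67) = 68, σ(68) = 126, σ(69) = 96, σ(70) = 144, σ(71) = 72, σ(72) = 195, σ(73) = 74, σ(74) = 114, σ(75) = 124, σ(76) = 140, σ(77) = 96, σ(78) = 168, σ(79) = 80, σ(80) = 186, σ(81) = 121, σ(82) = 126, σ(83) = 84, σ(84) = 224, σ(85) = 108, σ(86) = 132, σ(87) = 120, σ(88) = 180, σ(89) = 90, σ(90) = 234, σ(91) = 112, σ(92) = 168, σ(93) = 128, σ(94) = 144, σ(95) = 120, σ(96) = 252, σ(97) = 98, σ(98) = 171, σ(99) = 156, σ(100) = 217, σ(101) = 102, σ(102) = 216, σ(103) = 104, σ(104) = 210, σ(105) = 192, σ(106) = 162, σ(107) = 108, σ(108) = 280, σ(109) = 110, σ(110) = 216, σ(111) = 152, σ(112) = 248. Summing all 112 values: 10399. (Average order: Σ_{n ≤ x} σ(n) ~ (π²/12) x². For x = 112, (π²/12)·112² ≈ 10317.03.)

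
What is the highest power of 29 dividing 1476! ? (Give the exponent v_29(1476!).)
v_29(1476!) = 51

Legendre's formula: v_p(n!) = Σ_{k ≥ 1} ⌊n / p^k⌋. For p = 29, n = 1476, the terms are:
  ⌊1476/29^1⌋ = ⌊1476/29⌋ = 50
  ⌊1476/29^2⌋ = ⌊1476/841⌋ = 1
(the next term ⌊1476/29^3⌋ = 0, terminating the sum). Summing: v_29(1476!) = 50 + 1 = 51.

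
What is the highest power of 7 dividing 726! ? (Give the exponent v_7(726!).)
v_7(726!) = 119

Legendre's formula: v_p(n!) = Σ_{k ≥ 1} ⌊n / p^k⌋. For p = 7, n = 726, the terms are:
  ⌊726/7^1⌋ = ⌊726/7⌋ = 103
  ⌊726/7^2⌋ = ⌊726/49⌋ = 14
  ⌊726/7^3⌋ = ⌊726/343⌋ = 2
(the next term ⌊726/7^4⌋ = 0, terminating the sum). Summing: v_7(726!) = 103 + 14 + 2 = 119.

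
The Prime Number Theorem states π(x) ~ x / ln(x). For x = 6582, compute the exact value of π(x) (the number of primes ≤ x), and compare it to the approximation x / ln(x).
π(6582) = 852;  x/ln(x) ≈ 748.63;  relative error ≈ 12.13%.

Directly count primes up to 6582: π(6582) = 852. The PNT approximation gives 6582/ln(6582) ≈ 6582/8.79209 ≈ 748.63. Relative error (π(x) − x/ln(x)) / π(x) ≈ 12.13%; the approximation is known to undercount slightly (Li(x) is a better estimate).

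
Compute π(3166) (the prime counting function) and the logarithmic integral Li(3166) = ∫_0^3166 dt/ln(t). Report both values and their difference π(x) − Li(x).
π(3166) = 447;  Li(3166) ≈ 463.42;  π(x) − Li(x) ≈ -16.42.

Direct count of primes ≤ 3166 gives π(3166) = 447. Numerical evaluation of the logarithmic integral gives Li(3166) ≈ 463.42. The difference π(x) − Li(x) ≈ -16.42 is typically negative for small/moderate x (Li(x) overestimates), though Littlewood's theorem shows this sign changes infinitely often.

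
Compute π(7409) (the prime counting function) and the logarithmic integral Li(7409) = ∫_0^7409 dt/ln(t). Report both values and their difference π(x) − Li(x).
π(7409) = 939;  Li(7409) ≈ 960.38;  π(x) − Li(x) ≈ -21.38.

Direct count of primes ≤ 7409 gives π(7409) = 939. Numerical evaluation of the logarithmic integral gives Li(7409) ≈ 960.38. The difference π(x) − Li(x) ≈ -21.38 is typically negative for small/moderate x (Li(x) overestimates), though Littlewood's theorem shows this sign changes infinitely often.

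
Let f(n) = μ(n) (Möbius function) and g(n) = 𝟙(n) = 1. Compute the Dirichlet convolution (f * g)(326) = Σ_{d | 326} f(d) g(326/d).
(μ * 𝟙)(326) = 0

Divisors of 326: [1, 2, 163, 326]. For each d | 326:
  d = 1: μ(1) · 𝟙(326/1) = 1 · 1 = 1
  d = 2: μ(2) · 𝟙(326/2) = -1 · 1 = -1
  d = 163: μ(163) · 𝟙(326/163) = -1 · 1 = -1
  d = 326: μ(326) · 𝟙(326/326) = 1 · 1 = 1
Summing: (μ * 𝟙)(326) = 1 + -1 + -1 + 1 = 0.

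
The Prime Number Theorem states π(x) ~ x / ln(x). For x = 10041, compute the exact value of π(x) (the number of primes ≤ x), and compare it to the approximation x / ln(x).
π(10041) = 1233;  x/ln(x) ≈ 1089.70;  relative error ≈ 11.62%.

Directly count primes up to 10041: π(10041) = 1233. The PNT approximation gives 10041/ln(10041) ≈ 10041/9.21443 ≈ 1089.70. Relative error (π(x) − x/ln(x)) / π(x) ≈ 11.62%; the approximation is known to undercount slightly (Li(x) is a better estimate).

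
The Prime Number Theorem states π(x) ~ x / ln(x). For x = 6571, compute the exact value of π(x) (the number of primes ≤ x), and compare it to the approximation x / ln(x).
π(6571) = 850;  x/ln(x) ≈ 747.52;  relative error ≈ 12.06%.

Directly count primes up to 6571: π(6571) = 850. The PNT approximation gives 6571/ln(6571) ≈ 6571/8.79042 ≈ 747.52. Relative error (π(x) − x/ln(x)) / π(x) ≈ 12.06%; the approximation is known to undercount slightly (Li(x) is a better estimate).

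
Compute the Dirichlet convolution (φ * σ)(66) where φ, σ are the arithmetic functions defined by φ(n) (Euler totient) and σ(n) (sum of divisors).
(φ * σ)(66) = 528

Divisors of 66: [1, 2, 3, 6, 11, 22, 33, 66]. For each d | 66:
  d = 1: φ(1) · σ(66/1) = 1 · 144 = 144
  d = 2: φ(2) · σ(66/2) = 1 · 48 = 48
  d = 3: φ(3) · σ(66/3) = 2 · 36 = 72
  d = 6: φ(6) · σ(66/6) = 2 · 12 = 24
  d = 11: φ(11) · σ(66/11) = 10 · 12 = 120
  d = 22: φ(22) · σ(66/22) = 10 · 4 = 40
  d = 33: φ(33) · σ(66/33) = 20 · 3 = 60
  d = 66: φ(66) · σ(66/66) = 20 · 1 = 20
Summing: (φ * σ)(66) = 144 + 48 + 72 + 24 + 120 + 40 + 60 + 20 = 528.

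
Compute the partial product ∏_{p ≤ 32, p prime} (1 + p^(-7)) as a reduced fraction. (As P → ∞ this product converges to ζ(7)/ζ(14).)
∏ = 45636384576315690080929715569674882079693135504462522074208731086848/45261280733327250662945753058202857554009606630517518569698816246875

The primes p ≤ 32 are [2, 3, 5, 7, 11, 13, 17, 19, 23, 29, 31]. For each, (1 + 1/p^7) = (p^7 + 1)/p^7. Multiplying these fractions over p ∈ [2, 3, 5, 7, 11, 13, 17, 19, 23, 29, 31] gives 45636384576315690080929715569674882079693135504462522074208731086848/45261280733327250662945753058202857554009606630517518569698816246875. (In the limit P → ∞ this tends to ζ(7)/ζ(14).)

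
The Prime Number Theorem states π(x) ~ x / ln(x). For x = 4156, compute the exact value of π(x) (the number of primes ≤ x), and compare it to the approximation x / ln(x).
π(4156) = 571;  x/ln(x) ≈ 498.78;  relative error ≈ 12.65%.

Directly count primes up to 4156: π(4156) = 571. The PNT approximation gives 4156/ln(4156) ≈ 4156/8.33231 ≈ 498.78. Relative error (π(x) − x/ln(x)) / π(x) ≈ 12.65%; the approximation is known to undercount slightly (Li(x) is a better estimate).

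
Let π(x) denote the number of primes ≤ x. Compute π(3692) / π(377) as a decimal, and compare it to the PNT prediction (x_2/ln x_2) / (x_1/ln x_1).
π(3692)/π(377) = 515/74 ≈ 6.9595;  PNT prediction ≈ 7.0728.

π(377) = 74 and π(3692) = 515, so π(3692)/π(377) ≈ 6.9595. The PNT-predicted ratio is (3692/ln(3692)) / (377/ln(377)) ≈ 7.0728. The two agree to within a few percent, as expected.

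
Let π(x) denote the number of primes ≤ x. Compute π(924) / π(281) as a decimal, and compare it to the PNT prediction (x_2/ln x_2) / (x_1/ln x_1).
π(924)/π(281) = 157/60 ≈ 2.6167;  PNT prediction ≈ 2.7151.

π(281) = 60 and π(924) = 157, so π(924)/π(281) ≈ 2.6167. The PNT-predicted ratio is (924/ln(924)) / (281/ln(281)) ≈ 2.7151. The two agree to within a few percent, as expected.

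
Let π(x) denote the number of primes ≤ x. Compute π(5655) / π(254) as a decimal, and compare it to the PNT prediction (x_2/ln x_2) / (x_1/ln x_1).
π(5655)/π(254) = 744/54 ≈ 13.7778;  PNT prediction ≈ 14.2683.

π(254) = 54 and π(5655) = 744, so π(5655)/π(254) ≈ 13.7778. The PNT-predicted ratio is (5655/ln(5655)) / (254/ln(254)) ≈ 14.2683. The two agree to within a few percent, as expected.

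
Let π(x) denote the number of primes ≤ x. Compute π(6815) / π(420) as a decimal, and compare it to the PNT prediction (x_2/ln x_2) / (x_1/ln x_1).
π(6815)/π(420) = 876/81 ≈ 10.8148;  PNT prediction ≈ 11.1036.

π(420) = 81 and π(6815) = 876, so π(6815)/π(420) ≈ 10.8148. The PNT-predicted ratio is (6815/ln(6815)) / (420/ln(420)) ≈ 11.1036. The two agree to within a few percent, as expected.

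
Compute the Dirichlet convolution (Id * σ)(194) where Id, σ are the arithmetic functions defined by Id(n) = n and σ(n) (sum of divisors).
(Id * σ)(194) = 975

Divisors of 194: [1, 2, 97, 194]. For each d | 194:
  d = 1: Id(1) · σ(194/1) = 1 · 294 = 294
  d = 2: Id(2) · σ(194/2) = 2 · 98 = 196
  d = 97: Id(97) · σ(194/97) = 97 · 3 = 291
  d = 194: Id(194) · σ(194/194) = 194 · 1 = 194
Summing: (Id * σ)(194) = 294 + 196 + 291 + 194 = 975.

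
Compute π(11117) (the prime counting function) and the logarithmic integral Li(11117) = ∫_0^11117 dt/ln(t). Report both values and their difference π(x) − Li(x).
π(11117) = 1347;  Li(11117) ≈ 1366.71;  π(x) − Li(x) ≈ -19.71.

Direct count of primes ≤ 11117 gives π(11117) = 1347. Numerical evaluation of the logarithmic integral gives Li(11117) ≈ 1366.71. The difference π(x) − Li(x) ≈ -19.71 is typically negative for small/moderate x (Li(x) overestimates), though Littlewood's theorem shows this sign changes infinitely often.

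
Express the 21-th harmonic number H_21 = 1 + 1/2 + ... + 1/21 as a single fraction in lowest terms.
H_21 = 18858053/5173168

Direct summation: H_21 = 1 + 1/2 + ... + 1/21. The least common denominator is lcm(1, ..., 21) = 232792560; over this denominator the numerator is 232792560 + 116396280 + 77597520 + 58198140 + 46558512 + 38798760 + 33256080 + 29099070 + 25865840 + 23279256 + 21162960 + 19399380 + 17907120 + 16628040 + 15519504 + 14549535 + 13693680 + 12932920 + 12252240 + 11639628 + 11085360 = 848612385, so H_21 = 848612385/232792560; reducing by gcd(848612385, 232792560) = 45 gives 18858053/5173168 ≈ 3.64536. (The PNT-adjacent estimate ln(21) + γ ≈ 3.62174 matches within O(1/n).)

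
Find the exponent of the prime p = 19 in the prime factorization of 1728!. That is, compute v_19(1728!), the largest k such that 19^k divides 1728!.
v_19(1728!) = 94

Legendre's formula: v_p(n!) = Σ_{k ≥ 1} ⌊n / p^k⌋. For p = 19, n = 1728, the terms are:
  ⌊1728/19^1⌋ = ⌊1728/19⌋ = 90
  ⌊1728/19^2⌋ = ⌊1728/361⌋ = 4
(the next term ⌊1728/19^3⌋ = 0, terminating the sum). Summing: v_19(1728!) = 90 + 4 = 94.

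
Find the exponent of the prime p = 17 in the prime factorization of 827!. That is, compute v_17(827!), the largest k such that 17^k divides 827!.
v_17(827!) = 50

Legendre's formula: v_p(n!) = Σ_{k ≥ 1} ⌊n / p^k⌋. For p = 17, n = 827, the terms are:
  ⌊827/17^1⌋ = ⌊827/17⌋ = 48
  ⌊827/17^2⌋ = ⌊827/289⌋ = 2
(the next term ⌊827/17^3⌋ = 0, terminating the sum). Summing: v_17(827!) = 48 + 2 = 50.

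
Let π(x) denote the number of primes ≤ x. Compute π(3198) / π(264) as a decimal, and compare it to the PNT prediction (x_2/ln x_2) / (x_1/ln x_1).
π(3198)/π(264) = 452/56 ≈ 8.0714;  PNT prediction ≈ 8.3696.

π(264) = 56 and π(3198) = 452, so π(3198)/π(264) ≈ 8.0714. The PNT-predicted ratio is (3198/ln(3198)) / (264/ln(264)) ≈ 8.3696. The two agree to within a few percent, as expected.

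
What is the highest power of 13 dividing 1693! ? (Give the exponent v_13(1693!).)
v_13(1693!) = 140

Legendre's formula: v_p(n!) = Σ_{k ≥ 1} ⌊n / p^k⌋. For p = 13, n = 1693, the terms are:
  ⌊1693/13^1⌋ = ⌊1693/13⌋ = 130
  ⌊1693/13^2⌋ = ⌊1693/169⌋ = 10
(the next term ⌊1693/13^3⌋ = 0, terminating the sum). Summing: v_13(1693!) = 130 + 10 = 140.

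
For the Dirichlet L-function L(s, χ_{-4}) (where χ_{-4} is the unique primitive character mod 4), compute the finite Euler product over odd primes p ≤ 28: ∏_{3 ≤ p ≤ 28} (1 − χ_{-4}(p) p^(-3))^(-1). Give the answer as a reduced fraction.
∏ = 177358697820836675/183046656872153088

The odd primes p ≤ 28 are [3, 5, 7, 11, 13, 17, 19, 23]. For each, χ(p) = 1 if p ≡ 1 mod 4, χ(p) = −1 if p ≡ 3 mod 4. Taking (1 − χ(p)/p^3)^(-1) = p^3/(p^3 − χ(p)): (1 − (-1)/3^3)^(-1) · (1 − (1)/5^3)^(-1) · (1 − (-1)/7^3)^(-1) · (1 − (-1)/11^3)^(-1) · (1 − (1)/13^3)^(-1) · (1 − (1)/17^3)^(-1) · (1 − (-1)/19^3)^(-1) · (1 − (-1)/23^3)^(-1) = 177358697820836675/183046656872153088.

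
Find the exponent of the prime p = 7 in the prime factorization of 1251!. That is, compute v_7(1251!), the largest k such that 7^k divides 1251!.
v_7(1251!) = 206

Legendre's formula: v_p(n!) = Σ_{k ≥ 1} ⌊n / p^k⌋. For p = 7, n = 1251, the terms are:
  ⌊1251/7^1⌋ = ⌊1251/7⌋ = 178
  ⌊1251/7^2⌋ = ⌊1251/49⌋ = 25
  ⌊1251/7^3⌋ = ⌊1251/343⌋ = 3
(the next term ⌊1251/7^4⌋ = 0, terminating the sum). Summing: v_7(1251!) = 178 + 25 + 3 = 206.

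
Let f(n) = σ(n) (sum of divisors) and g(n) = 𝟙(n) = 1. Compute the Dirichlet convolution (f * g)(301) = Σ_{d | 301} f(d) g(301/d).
(σ * 𝟙)(301) = 405

Divisors of 301: [1, 7, 43, 301]. For each d | 301:
  d = 1: σ(1) · 𝟙(301/1) = 1 · 1 = 1
  d = 7: σ(7) · 𝟙(301/7) = 8 · 1 = 8
  d = 43: σ(43) · 𝟙(301/43) = 44 · 1 = 44
  d = 301: σ(301) · 𝟙(301/301) = 352 · 1 = 352
Summing: (σ * 𝟙)(301) = 1 + 8 + 44 + 352 = 405.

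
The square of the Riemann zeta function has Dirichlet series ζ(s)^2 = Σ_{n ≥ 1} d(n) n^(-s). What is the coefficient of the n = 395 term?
d(395) = 4

ζ(s)^2 = (Σ 1/m^s)(Σ 1/k^s). The coefficient of 1/n^s in the product is the number of ordered pairs (m, k) with mk = n, which equals d(n). For n = 395, divisors are [1, 5, 79, 395], so d(395) = 4.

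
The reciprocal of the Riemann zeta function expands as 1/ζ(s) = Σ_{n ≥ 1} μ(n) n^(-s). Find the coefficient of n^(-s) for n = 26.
μ(26) = 1

Factor n = 26 = 2 · 13. μ(n) = 0 if any exponent ≥ 2 (not squarefree); otherwise μ(n) = (−1)^{ω(n)} where ω(n) is the number of distinct prime factors. Applying: μ(26) = 1.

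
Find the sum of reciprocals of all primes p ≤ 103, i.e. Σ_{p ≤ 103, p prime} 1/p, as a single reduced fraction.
Σ 1/p = 43710588286712969019768170103664304877397/23984823528925228172706521638692258396210

π(103) = 27, so the primes ≤ 103 are [2, 3, 5, 7, 11, 13, 17, 19, 23, 29, 31, 37, 41, 43, 47, 53, 59, 61, 67, 71, 73, 79, 83, 89, 97, 101, 103]. Summing 1/p over these primes: 43710588286712969019768170103664304877397/23984823528925228172706521638692258396210 ≈ 1.8224. Mertens estimate ln ln(103) + 0.2615 ≈ 1.7951.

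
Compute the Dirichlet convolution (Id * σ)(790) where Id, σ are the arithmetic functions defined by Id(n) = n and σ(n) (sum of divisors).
(Id * σ)(790) = 8745

Divisors of 790: [1, 2, 5, 10, 79, 158, 395, 790]. For each d | 790:
  d = 1: Id(1) · σ(790/1) = 1 · 1440 = 1440
  d = 2: Id(2) · σ(790/2) = 2 · 480 = 960
  d = 5: Id(5) · σ(790/5) = 5 · 240 = 1200
  d = 10: Id(10) · σ(790/10) = 10 · 80 = 800
  d = 79: Id(79) · σ(790/79) = 79 · 18 = 1422
  d = 158: Id(158) · σ(790/158) = 158 · 6 = 948
  d = 395: Id(395) · σ(790/395) = 395 · 3 = 1185
  d = 790: Id(790) · σ(790/790) = 790 · 1 = 790
Summing: (Id * σ)(790) = 1440 + 960 + 1200 + 800 + 1422 + 948 + 1185 + 790 = 8745.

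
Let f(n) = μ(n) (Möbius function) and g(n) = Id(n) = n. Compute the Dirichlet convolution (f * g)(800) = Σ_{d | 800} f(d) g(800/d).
(μ * Id)(800) = 320

Divisors of 800: [1, 2, 4, 5, 8, 10, 16, 20, 25, 32, 40, 50, 80, 100, 160, 200, 400, 800]. For each d | 800:
  d = 1: μ(1) · Id(800/1) = 1 · 800 = 800
  d = 2: μ(2) · Id(800/2) = -1 · 400 = -400
  d = 4: μ(4) · Id(800/4) = 0 · 200 = 0
  d = 5: μ(5) · Id(800/5) = -1 · 160 = -160
  d = 8: μ(8) · Id(800/8) = 0 · 100 = 0
  d = 10: μ(10) · Id(800/10) = 1 · 80 = 80
  d = 16: μ(16) · Id(800/16) = 0 · 50 = 0
  d = 20: μ(20) · Id(800/20) = 0 · 40 = 0
  d = 25: μ(25) · Id(800/25) = 0 · 32 = 0
  d = 32: μ(32) · Id(800/32) = 0 · 25 = 0
  d = 40: μ(40) · Id(800/40) = 0 · 20 = 0
  d = 50: μ(50) · Id(800/50) = 0 · 16 = 0
  d = 80: μ(80) · Id(800/80) = 0 · 10 = 0
  d = 100: μ(100) · Id(800/100) = 0 · 8 = 0
  d = 160: μ(160) · Id(800/160) = 0 · 5 = 0
  d = 200: μ(200) · Id(800/200) = 0 · 4 = 0
  d = 400: μ(400) · Id(800/400) = 0 · 2 = 0
  d = 800: μ(800) · Id(800/800) = 0 · 1 = 0
Summing: (μ * Id)(800) = 800 + -400 + 0 + -160 + 0 + 80 + 0 + 0 + 0 + 0 + 0 + 0 + 0 + 0 + 0 + 0 + 0 + 0 = 320.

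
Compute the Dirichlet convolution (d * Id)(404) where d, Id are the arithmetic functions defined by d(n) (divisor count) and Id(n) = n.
(d * Id)(404) = 1133

Divisors of 404: [1, 2, 4, 101, 202, 404]. For each d | 404:
  d = 1: d(1) · Id(404/1) = 1 · 404 = 404
  d = 2: d(2) · Id(404/2) = 2 · 202 = 404
  d = 4: d(4) · Id(404/4) = 3 · 101 = 303
  d = 101: d(101) · Id(404/101) = 2 · 4 = 8
  d = 202: d(202) · Id(404/202) = 4 · 2 = 8
  d = 404: d(404) · Id(404/404) = 6 · 1 = 6
Summing: (d * Id)(404) = 404 + 404 + 303 + 8 + 8 + 6 = 1133.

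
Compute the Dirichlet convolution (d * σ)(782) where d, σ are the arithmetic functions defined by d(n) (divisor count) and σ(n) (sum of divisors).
(d * σ)(782) = 2600

Divisors of 782: [1, 2, 17, 23, 34, 46, 391, 782]. For each d | 782:
  d = 1: d(1) · σ(782/1) = 1 · 1296 = 1296
  d = 2: d(2) · σ(782/2) = 2 · 432 = 864
  d = 17: d(17) · σ(782/17) = 2 · 72 = 144
  d = 23: d(23) · σ(782/23) = 2 · 54 = 108
  d = 34: d(34) · σ(782/34) = 4 · 24 = 96
  d = 46: d(46) · σ(782/46) = 4 · 18 = 72
  d = 391: d(391) · σ(782/391) = 4 · 3 = 12
  d = 782: d(782) · σ(782/782) = 8 · 1 = 8
Summing: (d * σ)(782) = 1296 + 864 + 144 + 108 + 96 + 72 + 12 + 8 = 2600.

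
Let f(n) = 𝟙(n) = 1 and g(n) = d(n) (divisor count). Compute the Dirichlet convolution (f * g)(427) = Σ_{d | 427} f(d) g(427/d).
(𝟙 * d)(427) = 9

Divisors of 427: [1, 7, 61, 427]. For each d | 427:
  d = 1: 𝟙(1) · d(427/1) = 1 · 4 = 4
  d = 7: 𝟙(7) · d(427/7) = 1 · 2 = 2
  d = 61: 𝟙(61) · d(427/61) = 1 · 2 = 2
  d = 427: 𝟙(427) · d(427/427) = 1 · 1 = 1
Summing: (𝟙 * d)(427) = 4 + 2 + 2 + 1 = 9.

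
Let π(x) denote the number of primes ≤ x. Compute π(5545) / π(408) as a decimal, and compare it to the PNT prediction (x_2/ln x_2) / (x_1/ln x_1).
π(5545)/π(408) = 732/79 ≈ 9.2658;  PNT prediction ≈ 9.4769.

π(408) = 79 and π(5545) = 732, so π(5545)/π(408) ≈ 9.2658. The PNT-predicted ratio is (5545/ln(5545)) / (408/ln(408)) ≈ 9.4769. The two agree to within a few percent, as expected.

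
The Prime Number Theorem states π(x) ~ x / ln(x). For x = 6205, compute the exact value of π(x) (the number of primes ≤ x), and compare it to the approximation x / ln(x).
π(6205) = 807;  x/ln(x) ≈ 710.51;  relative error ≈ 11.96%.

Directly count primes up to 6205: π(6205) = 807. The PNT approximation gives 6205/ln(6205) ≈ 6205/8.73311 ≈ 710.51. Relative error (π(x) − x/ln(x)) / π(x) ≈ 11.96%; the approximation is known to undercount slightly (Li(x) is a better estimate).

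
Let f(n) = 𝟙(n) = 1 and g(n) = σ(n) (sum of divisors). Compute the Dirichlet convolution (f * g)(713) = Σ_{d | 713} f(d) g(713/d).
(𝟙 * σ)(713) = 825

Divisors of 713: [1, 23, 31, 713]. For each d | 713:
  d = 1: 𝟙(1) · σ(713/1) = 1 · 768 = 768
  d = 23: 𝟙(23) · σ(713/23) = 1 · 32 = 32
  d = 31: 𝟙(31) · σ(713/31) = 1 · 24 = 24
  d = 713: 𝟙(713) · σ(713/713) = 1 · 1 = 1
Summing: (𝟙 * σ)(713) = 768 + 32 + 24 + 1 = 825.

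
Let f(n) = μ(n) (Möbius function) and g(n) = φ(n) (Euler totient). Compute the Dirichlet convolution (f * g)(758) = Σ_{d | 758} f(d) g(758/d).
(μ * φ)(758) = 0

Divisors of 758: [1, 2, 379, 758]. For each d | 758:
  d = 1: μ(1) · φ(758/1) = 1 · 378 = 378
  d = 2: μ(2) · φ(758/2) = -1 · 378 = -378
  d = 379: μ(379) · φ(758/379) = -1 · 1 = -1
  d = 758: μ(758) · φ(758/758) = 1 · 1 = 1
Summing: (μ * φ)(758) = 378 + -378 + -1 + 1 = 0.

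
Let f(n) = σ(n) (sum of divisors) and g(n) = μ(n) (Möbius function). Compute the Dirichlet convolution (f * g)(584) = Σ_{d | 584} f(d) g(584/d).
(σ * μ)(584) = 584

Divisors of 584: [1, 2, 4, 8, 73, 146, 292, 584]. For each d | 584:
  d = 1: σ(1) · μ(584/1) = 1 · 0 = 0
  d = 2: σ(2) · μ(584/2) = 3 · 0 = 0
  d = 4: σ(4) · μ(584/4) = 7 · 1 = 7
  d = 8: σ(8) · μ(584/8) = 15 · -1 = -15
  d = 73: σ(73) · μ(584/73) = 74 · 0 = 0
  d = 146: σ(146) · μ(584/146) = 222 · 0 = 0
  d = 292: σ(292) · μ(584/292) = 518 · -1 = -518
  d = 584: σ(584) · μ(584/584) = 1110 · 1 = 1110
Summing: (σ * μ)(584) = 0 + 0 + 7 + -15 + 0 + 0 + -518 + 1110 = 584.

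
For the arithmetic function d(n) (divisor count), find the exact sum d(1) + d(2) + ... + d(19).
Σ_{n ≤ 19} d(n) = 60

Compute d(n) for each 1 ≤ n ≤ 19: d(1) = 1, d(2) = 2, d(3) = 2, d(4) = 3, d(5) = 2, d(6) = 4, d(7) = 2, d(8) = 4, d(9) = 3, d(10) = 4, d(11) = 2, d(12) = 6, d(13) = 2, d(14) = 4, d(15) = 4, d(16) = 5, d(17) = 2, d(18) = 6, d(19) = 2. Summing all 19 values: 60. (Dirichlet's divisor formula: Σ_{n ≤ x} d(n) = x ln(x) + (2γ − 1) x + O(√x). For x = 19, the asymptotic estimate is ≈ 58.88.)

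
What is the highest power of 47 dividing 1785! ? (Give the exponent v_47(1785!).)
v_47(1785!) = 37

Legendre's formula: v_p(n!) = Σ_{k ≥ 1} ⌊n / p^k⌋. For p = 47, n = 1785, the terms are:
  ⌊1785/47^1⌋ = ⌊1785/47⌋ = 37
(the next term ⌊1785/47^2⌋ = 0, terminating the sum). Summing: v_47(1785!) = 37 = 37.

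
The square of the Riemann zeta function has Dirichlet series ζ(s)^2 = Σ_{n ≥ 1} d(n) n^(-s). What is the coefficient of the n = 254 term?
d(254) = 4

ζ(s)^2 = (Σ 1/m^s)(Σ 1/k^s). The coefficient of 1/n^s in the product is the number of ordered pairs (m, k) with mk = n, which equals d(n). For n = 254, divisors are [1, 2, 127, 254], so d(254) = 4.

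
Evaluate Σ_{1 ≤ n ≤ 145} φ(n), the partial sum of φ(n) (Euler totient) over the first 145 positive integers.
Σ_{n ≤ 145} φ(n) = 6442

Compute φ(n) for each 1 ≤ n ≤ 145: φ(1) = 1, φ(2) = 1, φ(3) = 2, φ(4) = 2, φ(5) = 4, φ(6) = 2, φ(7) = 6, φ(8) = 4, φ(9) = 6, φ(10) = 4, φ(11) = 10, φ(12) = 4, φ(13) = 12, φ(14) = 6, φ(15) = 8, φ(16) = 8, φ(17) = 16, φ(18) = 6, φ(19) = 18, φ(20) = 8, φ(21) = 12, φ(22) = 10, φ(23) = 22, φ(24) = 8, φ(25) = 20, φ(26) = 12, φ(27) = 18, φ(28) = 12, φ(29) = 28, φ(30) = 8, φ(31) = 30, φ(32) = 16, φ(33) = 20, φ(34) = 16, φ(35) = 24, φ(36) = 12, φ(37) = 36, φ(38) = 18, φ(39) = 24, φ(40) = 16, φ(41) = 40, φ(42) = 12, φ(43) = 42, φ(44) = 20, φ(45) = 24, φ(46) = 22, φ(47) = 46, φ(48) = 16, φ(49) = 42, φ(50) = 20, φ(51) = 32, φ(52) = 24, φ(53) = 52, φ(54) = 18, φ(55) = 40, φ(56) = 24, φ(57) = 36, φ(58) = 28, φ(59) = 58, φ(60) = 16, φ(61) = 60, φ(62) = 30, φ(63) = 36, φ(64) = 32, φ(65) = 48, φ(66) = 20, φ(67) = 66, φ(68) = 32, φ(69) = 44, φ(70) = 24, φ(71) = 70, φ(72) = 24, φ(73) = 72, φ(74) = 36, φ(75) = 40, φ(76) = 36, φ(77) = 60, φ(78) = 24, φ(79) = 78, φ(80) = 32, φ(81) = 54, φ(82) = 40, φ(83) = 82, φ(84) = 24, φ(85) = 64, φ(86) = 42, φ(87) = 56, φ(88) = 40, φ(89) = 88, φ(90) = 24, φ(91) = 72, φ(92) = 44, φ(93) = 60, φ(94) = 46, φ(95) = 72, φ(96) = 32, φ(97) = 96, φ(98) = 42, φ(99) = 60, φ(100) = 40, φ(101) = 100, φ(102) = 32, φ(103) = 102, φ(104) = 48, φ(105) = 48, φ(106) = 52, φ(107) = 106, φ(108) = 36, φ(109) = 108, φ(110) = 40, φ(111) = 72, φ(112) = 48, φ(113) = 112, φ(114) = 36, φ(115) = 88, φ(116) = 56, φ(117) = 72, φ(118) = 58, φ(119) = 96, φ(120) = 32, φ(121) = 110, φ(122) = 60, φ(123) = 80, φ(124) = 60, φ(125) = 100, φ(126) = 36, φ(127) = 126, φ(128) = 64, φ(129) = 84, φ(130) = 48, φ(131) = 130, φ(132) = 40, φ(133) = 108, φ(134) = 66, φ(135) = 72, φ(136) = 64, φ(137) = 136, φ(138) = 44, φ(139) = 138, φ(140) = 48, φ(141) = 92, φ(142) = 70, φ(143) = 120, φ(144) = 48, φ(145) = 112. Summing all 145 values: 6442. (Average order: Σ_{n ≤ x} φ(n) ~ (3/π²) x². For x = 145, (3/π²)·145² ≈ 6390.83.)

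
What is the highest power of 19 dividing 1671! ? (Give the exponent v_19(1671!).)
v_19(1671!) = 91

Legendre's formula: v_p(n!) = Σ_{k ≥ 1} ⌊n / p^k⌋. For p = 19, n = 1671, the terms are:
  ⌊1671/19^1⌋ = ⌊1671/19⌋ = 87
  ⌊1671/19^2⌋ = ⌊1671/361⌋ = 4
(the next term ⌊1671/19^3⌋ = 0, terminating the sum). Summing: v_19(1671!) = 87 + 4 = 91.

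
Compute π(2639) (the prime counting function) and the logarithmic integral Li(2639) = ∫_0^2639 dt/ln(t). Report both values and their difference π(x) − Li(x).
π(2639) = 382;  Li(2639) ≈ 397.31;  π(x) − Li(x) ≈ -15.31.

Direct count of primes ≤ 2639 gives π(2639) = 382. Numerical evaluation of the logarithmic integral gives Li(2639) ≈ 397.31. The difference π(x) − Li(x) ≈ -15.31 is typically negative for small/moderate x (Li(x) overestimates), though Littlewood's theorem shows this sign changes infinitely often.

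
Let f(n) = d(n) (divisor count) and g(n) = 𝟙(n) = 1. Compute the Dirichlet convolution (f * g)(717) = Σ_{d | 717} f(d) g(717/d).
(d * 𝟙)(717) = 9

Divisors of 717: [1, 3, 239, 717]. For each d | 717:
  d = 1: d(1) · 𝟙(717/1) = 1 · 1 = 1
  d = 3: d(3) · 𝟙(717/3) = 2 · 1 = 2
  d = 239: d(239) · 𝟙(717/239) = 2 · 1 = 2
  d = 717: d(717) · 𝟙(717/717) = 4 · 1 = 4
Summing: (d * 𝟙)(717) = 1 + 2 + 2 + 4 = 9.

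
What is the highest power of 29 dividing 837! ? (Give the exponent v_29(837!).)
v_29(837!) = 28

Legendre's formula: v_p(n!) = Σ_{k ≥ 1} ⌊n / p^k⌋. For p = 29, n = 837, the terms are:
  ⌊837/29^1⌋ = ⌊837/29⌋ = 28
(the next term ⌊837/29^2⌋ = 0, terminating the sum). Summing: v_29(837!) = 28 = 28.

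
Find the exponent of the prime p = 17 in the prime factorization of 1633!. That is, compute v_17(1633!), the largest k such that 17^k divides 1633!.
v_17(1633!) = 101

Legendre's formula: v_p(n!) = Σ_{k ≥ 1} ⌊n / p^k⌋. For p = 17, n = 1633, the terms are:
  ⌊1633/17^1⌋ = ⌊1633/17⌋ = 96
  ⌊1633/17^2⌋ = ⌊1633/289⌋ = 5
(the next term ⌊1633/17^3⌋ = 0, terminating the sum). Summing: v_17(1633!) = 96 + 5 = 101.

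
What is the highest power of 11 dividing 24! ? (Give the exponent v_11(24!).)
v_11(24!) = 2

Legendre's formula: v_p(n!) = Σ_{k ≥ 1} ⌊n / p^k⌋. For p = 11, n = 24, the terms are:
  ⌊24/11^1⌋ = ⌊24/11⌋ = 2
(the next term ⌊24/11^2⌋ = 0, terminating the sum). Summing: v_11(24!) = 2 = 2.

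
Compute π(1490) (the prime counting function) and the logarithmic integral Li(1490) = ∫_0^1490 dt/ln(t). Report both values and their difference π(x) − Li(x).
π(1490) = 237;  Li(1490) ≈ 246.44;  π(x) − Li(x) ≈ -9.44.

Direct count of primes ≤ 1490 gives π(1490) = 237. Numerical evaluation of the logarithmic integral gives Li(1490) ≈ 246.44. The difference π(x) − Li(x) ≈ -9.44 is typically negative for small/moderate x (Li(x) overestimates), though Littlewood's theorem shows this sign changes infinitely often.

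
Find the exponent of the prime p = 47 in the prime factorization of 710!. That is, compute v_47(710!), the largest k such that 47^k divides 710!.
v_47(710!) = 15

Legendre's formula: v_p(n!) = Σ_{k ≥ 1} ⌊n / p^k⌋. For p = 47, n = 710, the terms are:
  ⌊710/47^1⌋ = ⌊710/47⌋ = 15
(the next term ⌊710/47^2⌋ = 0, terminating the sum). Summing: v_47(710!) = 15 = 15.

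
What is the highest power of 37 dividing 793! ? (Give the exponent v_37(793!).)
v_37(793!) = 21

Legendre's formula: v_p(n!) = Σ_{k ≥ 1} ⌊n / p^k⌋. For p = 37, n = 793, the terms are:
  ⌊793/37^1⌋ = ⌊793/37⌋ = 21
(the next term ⌊793/37^2⌋ = 0, terminating the sum). Summing: v_37(793!) = 21 = 21.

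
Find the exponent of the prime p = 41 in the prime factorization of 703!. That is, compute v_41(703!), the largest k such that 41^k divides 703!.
v_41(703!) = 17

Legendre's formula: v_p(n!) = Σ_{k ≥ 1} ⌊n / p^k⌋. For p = 41, n = 703, the terms are:
  ⌊703/41^1⌋ = ⌊703/41⌋ = 17
(the next term ⌊703/41^2⌋ = 0, terminating the sum). Summing: v_41(703!) = 17 = 17.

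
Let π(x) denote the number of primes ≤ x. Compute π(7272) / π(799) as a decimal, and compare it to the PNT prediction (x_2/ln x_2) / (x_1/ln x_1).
π(7272)/π(799) = 928/139 ≈ 6.6763;  PNT prediction ≈ 6.8409.

π(799) = 139 and π(7272) = 928, so π(7272)/π(799) ≈ 6.6763. The PNT-predicted ratio is (7272/ln(7272)) / (799/ln(799)) ≈ 6.8409. The two agree to within a few percent, as expected.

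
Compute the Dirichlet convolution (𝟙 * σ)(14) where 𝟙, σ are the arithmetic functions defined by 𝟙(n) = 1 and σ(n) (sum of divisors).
(𝟙 * σ)(14) = 36

Divisors of 14: [1, 2, 7, 14]. For each d | 14:
  d = 1: 𝟙(1) · σ(14/1) = 1 · 24 = 24
  d = 2: 𝟙(2) · σ(14/2) = 1 · 8 = 8
  d = 7: 𝟙(7) · σ(14/7) = 1 · 3 = 3
  d = 14: 𝟙(14) · σ(14/14) = 1 · 1 = 1
Summing: (𝟙 * σ)(14) = 24 + 8 + 3 + 1 = 36.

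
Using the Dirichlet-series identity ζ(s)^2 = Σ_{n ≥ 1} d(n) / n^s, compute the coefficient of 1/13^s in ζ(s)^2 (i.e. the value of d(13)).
d(13) = 2

ζ(s)^2 = (Σ 1/m^s)(Σ 1/k^s). The coefficient of 1/n^s in the product is the number of ordered pairs (m, k) with mk = n, which equals d(n). For n = 13, divisors are [1, 13], so d(13) = 2.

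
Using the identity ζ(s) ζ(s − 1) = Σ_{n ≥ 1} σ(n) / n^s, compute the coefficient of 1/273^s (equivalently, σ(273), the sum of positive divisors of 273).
σ(273) = 448

In the product (Σ m^0/m^s)(Σ k / k^s) = Σ (Σ_{d | n} d) / n^s, the coefficient of 1/n^s is σ(n) = Σ_{d | n} d. For n = 273, divisors are [1, 3, 7, 13, 21, 39, 91, 273]; summing: σ(273) = 448.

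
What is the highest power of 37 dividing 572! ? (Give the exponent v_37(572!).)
v_37(572!) = 15

Legendre's formula: v_p(n!) = Σ_{k ≥ 1} ⌊n / p^k⌋. For p = 37, n = 572, the terms are:
  ⌊572/37^1⌋ = ⌊572/37⌋ = 15
(the next term ⌊572/37^2⌋ = 0, terminating the sum). Summing: v_37(572!) = 15 = 15.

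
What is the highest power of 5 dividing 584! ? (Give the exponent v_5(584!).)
v_5(584!) = 143

Legendre's formula: v_p(n!) = Σ_{k ≥ 1} ⌊n / p^k⌋. For p = 5, n = 584, the terms are:
  ⌊584/5^1⌋ = ⌊584/5⌋ = 116
  ⌊584/5^2⌋ = ⌊584/25⌋ = 23
  ⌊584/5^3⌋ = ⌊584/125⌋ = 4
(the next term ⌊584/5^4⌋ = 0, terminating the sum). Summing: v_5(584!) = 116 + 23 + 4 = 143.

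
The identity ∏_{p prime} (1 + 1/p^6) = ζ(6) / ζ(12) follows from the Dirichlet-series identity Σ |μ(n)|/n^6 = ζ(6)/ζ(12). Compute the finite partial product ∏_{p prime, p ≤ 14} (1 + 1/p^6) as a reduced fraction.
∏ = 261167492243135861/256778456493448890

The primes p ≤ 14 are [2, 3, 5, 7, 11, 13]. For each, (1 + 1/p^6) = (p^6 + 1)/p^6. Multiplying these fractions over p ∈ [2, 3, 5, 7, 11, 13] gives 261167492243135861/256778456493448890. (In the limit P → ∞ this tends to ζ(6)/ζ(12).)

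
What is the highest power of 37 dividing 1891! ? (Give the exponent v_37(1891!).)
v_37(1891!) = 52

Legendre's formula: v_p(n!) = Σ_{k ≥ 1} ⌊n / p^k⌋. For p = 37, n = 1891, the terms are:
  ⌊1891/37^1⌋ = ⌊1891/37⌋ = 51
  ⌊1891/37^2⌋ = ⌊1891/1369⌋ = 1
(the next term ⌊1891/37^3⌋ = 0, terminating the sum). Summing: v_37(1891!) = 51 + 1 = 52.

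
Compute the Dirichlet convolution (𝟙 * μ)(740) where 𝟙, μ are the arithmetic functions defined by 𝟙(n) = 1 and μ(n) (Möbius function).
(𝟙 * μ)(740) = 0

Divisors of 740: [1, 2, 4, 5, 10, 20, 37, 74, 148, 185, 370, 740]. For each d | 740:
  d = 1: 𝟙(1) · μ(740/1) = 1 · 0 = 0
  d = 2: 𝟙(2) · μ(740/2) = 1 · -1 = -1
  d = 4: 𝟙(4) · μ(740/4) = 1 · 1 = 1
  d = 5: 𝟙(5) · μ(740/5) = 1 · 0 = 0
  d = 10: 𝟙(10) · μ(740/10) = 1 · 1 = 1
  d = 20: 𝟙(20) · μ(740/20) = 1 · -1 = -1
  d = 37: 𝟙(37) · μ(740/37) = 1 · 0 = 0
  d = 74: 𝟙(74) · μ(740/74) = 1 · 1 = 1
  d = 148: 𝟙(148) · μ(740/148) = 1 · -1 = -1
  d = 185: 𝟙(185) · μ(740/185) = 1 · 0 = 0
  d = 370: 𝟙(370) · μ(740/370) = 1 · -1 = -1
  d = 740: 𝟙(740) · μ(740/740) = 1 · 1 = 1
Summing: (𝟙 * μ)(740) = 0 + -1 + 1 + 0 + 1 + -1 + 0 + 1 + -1 + 0 + -1 + 1 = 0.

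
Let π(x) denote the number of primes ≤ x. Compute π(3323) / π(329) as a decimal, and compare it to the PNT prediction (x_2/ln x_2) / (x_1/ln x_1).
π(3323)/π(329) = 468/66 ≈ 7.0909;  PNT prediction ≈ 7.2197.

π(329) = 66 and π(3323) = 468, so π(3323)/π(329) ≈ 7.0909. The PNT-predicted ratio is (3323/ln(3323)) / (329/ln(329)) ≈ 7.2197. The two agree to within a few percent, as expected.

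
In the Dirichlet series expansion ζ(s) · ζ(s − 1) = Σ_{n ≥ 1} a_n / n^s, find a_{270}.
σ(270) = 720

In the product (Σ m^0/m^s)(Σ k / k^s) = Σ (Σ_{d | n} d) / n^s, the coefficient of 1/n^s is σ(n) = Σ_{d | n} d. For n = 270, divisors are [1, 2, 3, 5, 6, 9, 10, 15, 18, 27, 30, 45, 54, 90, 135, 270]; summing: σ(270) = 720.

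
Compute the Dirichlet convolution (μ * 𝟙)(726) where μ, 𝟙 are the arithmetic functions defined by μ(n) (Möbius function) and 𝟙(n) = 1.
(μ * 𝟙)(726) = 0

Divisors of 726: [1, 2, 3, 6, 11, 22, 33, 66, 121, 242, 363, 726]. For each d | 726:
  d = 1: μ(1) · 𝟙(726/1) = 1 · 1 = 1
  d = 2: μ(2) · 𝟙(726/2) = -1 · 1 = -1
  d = 3: μ(3) · 𝟙(726/3) = -1 · 1 = -1
  d = 6: μ(6) · 𝟙(726/6) = 1 · 1 = 1
  d = 11: μ(11) · 𝟙(726/11) = -1 · 1 = -1
  d = 22: μ(22) · 𝟙(726/22) = 1 · 1 = 1
  d = 33: μ(33) · 𝟙(726/33) = 1 · 1 = 1
  d = 66: μ(66) · 𝟙(726/66) = -1 · 1 = -1
  d = 121: μ(121) · 𝟙(726/121) = 0 · 1 = 0
  d = 242: μ(242) · 𝟙(726/242) = 0 · 1 = 0
  d = 363: μ(363) · 𝟙(726/363) = 0 · 1 = 0
  d = 726: μ(726) · 𝟙(726/726) = 0 · 1 = 0
Summing: (μ * 𝟙)(726) = 1 + -1 + -1 + 1 + -1 + 1 + 1 + -1 + 0 + 0 + 0 + 0 = 0.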